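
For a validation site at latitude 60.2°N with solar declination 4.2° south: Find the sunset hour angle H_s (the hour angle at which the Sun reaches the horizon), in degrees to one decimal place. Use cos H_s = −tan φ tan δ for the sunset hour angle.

The sunset hour angle satisfies cos H_s = −tan φ tan δ = 0.1282, giving H_s = 82.63°.

82.6°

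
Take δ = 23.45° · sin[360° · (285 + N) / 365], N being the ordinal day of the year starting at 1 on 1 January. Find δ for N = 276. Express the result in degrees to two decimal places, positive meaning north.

-5.40°

360 × (285 + 276) / 365 = 553.315°; sin(553.315°) = -0.2303.
δ = 23.45 × -0.2303 = -5.401° ≈ -5.40°.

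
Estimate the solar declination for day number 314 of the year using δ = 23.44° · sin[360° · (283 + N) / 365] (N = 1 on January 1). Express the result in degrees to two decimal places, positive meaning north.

360 × (283 + 314) / 365 = 588.822°; sin(588.822°) = -0.7527.
δ = 23.44 × -0.7527 = -17.643° ≈ -17.64°.

-17.64°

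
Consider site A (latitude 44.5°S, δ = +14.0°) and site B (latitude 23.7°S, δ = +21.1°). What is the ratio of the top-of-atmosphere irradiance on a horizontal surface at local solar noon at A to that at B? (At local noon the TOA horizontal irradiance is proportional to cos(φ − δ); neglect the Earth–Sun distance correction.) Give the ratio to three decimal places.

0.736

A: cos θ_z = cos(-44.5° − (14.0°)) = 0.5225.
B: cos θ_z = cos(-23.7° − (21.1°)) = 0.7096.
Ratio A/B = 0.5225 / 0.7096 = 0.7363.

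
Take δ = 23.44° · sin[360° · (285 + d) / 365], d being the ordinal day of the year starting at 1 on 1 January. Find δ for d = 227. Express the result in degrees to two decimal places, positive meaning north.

360 × (285 + 227) / 365 = 504.986°; sin(504.986°) = 0.5738.
δ = 23.44 × 0.5738 = 13.450° ≈ +13.45°.

+13.45°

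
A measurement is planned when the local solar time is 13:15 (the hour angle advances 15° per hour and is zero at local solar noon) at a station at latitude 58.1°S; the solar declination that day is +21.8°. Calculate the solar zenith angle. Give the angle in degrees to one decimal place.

Hour angle H = 15° × (13.25 − 12) = 18.75°.
With φ = -58.1°, δ = 21.8°, H = 18.75°: sin φ sin δ = -0.3153, cos φ cos δ cos H = 0.4646, so cos θ_z = 0.1493.
θ_z = arccos(0.1493) = 81.41°.

81.4°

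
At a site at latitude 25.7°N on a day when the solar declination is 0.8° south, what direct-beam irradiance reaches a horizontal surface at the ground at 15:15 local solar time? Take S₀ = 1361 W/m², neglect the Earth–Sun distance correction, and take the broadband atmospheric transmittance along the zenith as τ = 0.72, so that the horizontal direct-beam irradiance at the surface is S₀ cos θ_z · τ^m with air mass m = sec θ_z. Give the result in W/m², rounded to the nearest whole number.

Hour angle H = 15° × (15.25 − 12) = 48.75°.
cos θ_z = sin φ sin δ + cos φ cos δ cos H = (0.4337)(-0.0140) + (0.9011)(0.9999)(0.6593) = 0.5880.
Air mass m = 1/cos θ_z = 1/0.5880 = 1.701; τ^m = 0.72^1.701 = 0.5719.
Surface direct beam = 1361 × 0.5880 × 0.5719 = 457.67 W/m².

458 W/m²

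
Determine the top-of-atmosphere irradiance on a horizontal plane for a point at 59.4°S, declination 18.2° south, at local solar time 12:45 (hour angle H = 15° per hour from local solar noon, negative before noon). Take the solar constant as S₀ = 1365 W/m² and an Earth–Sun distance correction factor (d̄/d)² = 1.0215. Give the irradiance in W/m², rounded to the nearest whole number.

1036 W/m²

Hour angle H = 15° × (12.75 − 12) = 11.25°.
With φ = -59.4°, δ = -18.2°, H = 11.25°: sin φ sin δ = 0.2688, cos φ cos δ cos H = 0.4743, so cos θ_z = 0.7431.
Top-of-atmosphere irradiance = S₀ (d̄/d)² cos θ_z = 1365 × 1.0215 × 0.7431 = 1036.14 W/m².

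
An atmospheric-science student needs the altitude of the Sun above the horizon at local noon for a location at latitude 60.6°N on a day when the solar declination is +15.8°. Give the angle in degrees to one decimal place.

45.2°

At local solar noon the hour angle is zero, so the elevation is 90° − |φ − δ| = 90° − |60.6° − (15.8°)| = 90° − 44.8° = 45.2°.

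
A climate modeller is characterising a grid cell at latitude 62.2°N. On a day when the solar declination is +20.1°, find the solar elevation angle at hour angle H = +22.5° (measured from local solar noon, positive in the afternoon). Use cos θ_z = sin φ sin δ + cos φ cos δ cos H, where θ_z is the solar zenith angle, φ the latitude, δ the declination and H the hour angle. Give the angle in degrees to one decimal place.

45.1°

With φ = 62.2°, δ = 20.1°, H = 22.50°: sin φ sin δ = 0.3040, cos φ cos δ cos H = 0.4046, so cos θ_z = 0.7086.
θ_z = arccos(0.7086) = 44.88°, so the elevation is 90° − 44.88° = 45.12°.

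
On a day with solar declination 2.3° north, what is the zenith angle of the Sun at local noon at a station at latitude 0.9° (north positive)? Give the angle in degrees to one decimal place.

At local solar noon the hour angle is zero, so the zenith angle is |φ − δ| = |0.9° − (2.3°)| = 1.4°.

1.4°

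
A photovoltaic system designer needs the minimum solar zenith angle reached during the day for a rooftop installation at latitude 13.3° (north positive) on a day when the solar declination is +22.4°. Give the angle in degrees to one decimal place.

At local solar noon the hour angle is zero, so the zenith angle is |φ − δ| = |13.3° − (22.4°)| = 9.1°.

9.1°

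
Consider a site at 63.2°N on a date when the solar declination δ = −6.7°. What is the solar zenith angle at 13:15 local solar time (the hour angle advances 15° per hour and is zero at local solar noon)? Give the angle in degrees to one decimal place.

71.3°

Hour angle H = 15° × (13.25 − 12) = 18.75°.
cos θ_z = sin φ sin δ + cos φ cos δ cos H = (0.8926)(-0.1167) + (0.4509)(0.9932)(0.9469) = 0.3199.
θ_z = arccos(0.3199) = 71.34°.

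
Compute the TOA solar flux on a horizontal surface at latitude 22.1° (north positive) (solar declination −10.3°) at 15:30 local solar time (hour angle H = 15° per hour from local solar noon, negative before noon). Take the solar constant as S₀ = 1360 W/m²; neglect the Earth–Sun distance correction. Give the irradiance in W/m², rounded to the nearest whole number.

663 W/m²

Hour angle H = 15° × (15.5 − 12) = 52.50°.
cos θ_z = sin(22.1°) sin(-10.3°) + cos(22.1°) cos(-10.3°) cos(52.50°) = -0.0673 + 0.5549 = 0.4876.
Top-of-atmosphere irradiance = S₀ cos θ_z = 1360 × 0.4876 = 663.14 W/m².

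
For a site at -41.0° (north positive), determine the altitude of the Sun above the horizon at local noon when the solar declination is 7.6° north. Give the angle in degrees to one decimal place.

41.4°

At local solar noon the hour angle is zero, so the elevation is 90° − |φ − δ| = 90° − |-41.0° − (7.6°)| = 90° − 48.6° = 41.4°.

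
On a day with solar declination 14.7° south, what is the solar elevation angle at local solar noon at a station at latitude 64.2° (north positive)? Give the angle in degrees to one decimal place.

11.1°

At local solar noon the hour angle is zero, so the elevation is 90° − |φ − δ| = 90° − |64.2° − (-14.7°)| = 90° − 78.9° = 11.1°.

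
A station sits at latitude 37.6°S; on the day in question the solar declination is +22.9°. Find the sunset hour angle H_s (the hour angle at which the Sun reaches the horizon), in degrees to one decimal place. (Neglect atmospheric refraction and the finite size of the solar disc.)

71.0°

The sunset hour angle satisfies cos H_s = −tan φ tan δ = 0.3253, giving H_s = 71.02°.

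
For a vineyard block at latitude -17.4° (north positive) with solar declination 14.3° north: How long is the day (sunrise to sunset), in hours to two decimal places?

The sunset hour angle satisfies cos H_s = −tan φ tan δ = 0.0799, giving H_s = 85.42°.
Day length = 2 H_s / 15° h⁻¹ = 170.84° / 15 = 11.389 h.

11.39 hours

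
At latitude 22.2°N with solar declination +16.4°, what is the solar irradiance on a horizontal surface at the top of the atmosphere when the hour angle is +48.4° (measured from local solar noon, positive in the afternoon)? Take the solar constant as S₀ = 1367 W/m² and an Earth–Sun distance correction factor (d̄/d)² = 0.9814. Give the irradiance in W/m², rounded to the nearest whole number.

cos θ_z = sin(22.2°) sin(16.4°) + cos(22.2°) cos(16.4°) cos(48.40°) = 0.1067 + 0.5897 = 0.6964.
Top-of-atmosphere irradiance = S₀ (d̄/d)² cos θ_z = 1367 × 0.9814 × 0.6964 = 934.27 W/m².

934 W/m²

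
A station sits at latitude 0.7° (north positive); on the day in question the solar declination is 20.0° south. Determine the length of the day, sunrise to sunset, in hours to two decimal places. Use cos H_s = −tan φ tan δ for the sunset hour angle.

11.97 hours

The sunset hour angle satisfies cos H_s = −tan φ tan δ = 0.0044, giving H_s = 89.75°.
Day length = 2 H_s / 15° h⁻¹ = 179.50° / 15 = 11.967 h.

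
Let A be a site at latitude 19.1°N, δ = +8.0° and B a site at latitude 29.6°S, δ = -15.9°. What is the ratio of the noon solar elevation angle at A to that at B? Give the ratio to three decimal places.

A: 90° − |19.1 − (8.0)| = 78.90°.
B: 90° − |-29.6 − (-15.9)| = 76.30°.
Ratio A/B = 78.9000 / 76.3000 = 1.0341.

1.034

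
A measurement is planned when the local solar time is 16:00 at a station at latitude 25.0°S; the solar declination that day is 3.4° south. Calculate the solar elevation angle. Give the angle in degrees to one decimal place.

28.5°

Hour angle H = 15° × (16 − 12) = 60.00°.
cos θ_z = sin(-25.0°) sin(-3.4°) + cos(-25.0°) cos(-3.4°) cos(60.00°) = 0.0251 + 0.4524 = 0.4775.
θ_z = arccos(0.4775) = 61.48°, so the elevation is 90° − 61.48° = 28.52°.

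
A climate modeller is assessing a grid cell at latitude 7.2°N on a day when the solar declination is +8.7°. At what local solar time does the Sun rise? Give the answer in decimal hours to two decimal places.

The sunset hour angle satisfies cos H_s = −tan φ tan δ = -0.0193, giving H_s = 91.11°.
Sunrise is at 12 − H_s/15 = 12 − 6.074 = 5.926 h local solar time.

5.93 h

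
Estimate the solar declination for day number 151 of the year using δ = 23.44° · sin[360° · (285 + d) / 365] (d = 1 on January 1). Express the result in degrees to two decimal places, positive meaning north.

360 × (285 + 151) / 365 = 430.027°; sin(430.027°) = 0.9399.
δ = 23.44 × 0.9399 = 22.031° ≈ +22.03°.

+22.03°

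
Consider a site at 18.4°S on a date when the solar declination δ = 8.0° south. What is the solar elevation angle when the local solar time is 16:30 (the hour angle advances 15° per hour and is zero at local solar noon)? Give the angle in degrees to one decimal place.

23.8°

Hour angle H = 15° × (16.5 − 12) = 67.50°.
With φ = -18.4°, δ = -8.0°, H = 67.50°: sin φ sin δ = 0.0439, cos φ cos δ cos H = 0.3596, so cos θ_z = 0.4035.
θ_z = arccos(0.4035) = 66.20°, so the elevation is 90° − 66.20° = 23.80°.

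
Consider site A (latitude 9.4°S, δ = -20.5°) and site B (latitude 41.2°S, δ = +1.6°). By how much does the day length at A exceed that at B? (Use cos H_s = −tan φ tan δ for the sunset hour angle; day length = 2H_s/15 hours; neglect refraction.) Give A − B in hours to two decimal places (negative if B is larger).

A: H_s = arccos(−tan -9.4° · tan -20.5°) = 93.55°, so 2H_s/15 = 12.4733 h.
B: H_s = arccos(−tan -41.2° · tan 1.6°) = 88.60°, so 2H_s/15 = 11.8133 h.
A − B = 12.4733 − 11.8133 = 0.6600 h.

+0.66 h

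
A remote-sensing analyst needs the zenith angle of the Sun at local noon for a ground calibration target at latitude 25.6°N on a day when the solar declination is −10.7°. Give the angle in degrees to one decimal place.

36.3°

At local solar noon the hour angle is zero, so the zenith angle is |φ − δ| = |25.6° − (-10.7°)| = 36.3°.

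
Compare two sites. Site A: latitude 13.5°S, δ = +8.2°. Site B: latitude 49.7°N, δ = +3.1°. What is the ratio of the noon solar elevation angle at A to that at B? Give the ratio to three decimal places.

A: 90° − |-13.5 − (8.2)| = 68.30°.
B: 90° − |49.7 − (3.1)| = 43.40°.
Ratio A/B = 68.3000 / 43.4000 = 1.5737.

1.574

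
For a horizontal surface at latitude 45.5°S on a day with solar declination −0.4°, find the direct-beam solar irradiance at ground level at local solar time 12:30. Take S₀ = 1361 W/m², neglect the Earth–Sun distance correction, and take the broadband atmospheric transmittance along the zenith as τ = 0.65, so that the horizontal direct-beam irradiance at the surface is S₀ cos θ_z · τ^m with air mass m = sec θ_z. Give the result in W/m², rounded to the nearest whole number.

Hour angle H = 15° × (12.5 − 12) = 7.50°.
cos θ_z = sin φ sin δ + cos φ cos δ cos H = (-0.7133)(-0.0070) + (0.7009)(1.0000)(0.9914) = 0.6999.
Air mass m = 1/cos θ_z = 1/0.6999 = 1.429; τ^m = 0.65^1.429 = 0.5403.
Surface direct beam = 1361 × 0.6999 × 0.5403 = 514.67 W/m².

515 W/m²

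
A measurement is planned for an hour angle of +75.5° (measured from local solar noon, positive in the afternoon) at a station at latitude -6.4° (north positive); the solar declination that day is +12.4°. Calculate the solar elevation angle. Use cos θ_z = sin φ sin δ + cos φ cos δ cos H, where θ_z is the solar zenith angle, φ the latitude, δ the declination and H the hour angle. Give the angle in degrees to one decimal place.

12.7°

cos θ_z = sin(-6.4°) sin(12.4°) + cos(-6.4°) cos(12.4°) cos(75.50°) = -0.0239 + 0.2430 = 0.2191.
θ_z = arccos(0.2191) = 77.34°, so the elevation is 90° − 77.34° = 12.66°.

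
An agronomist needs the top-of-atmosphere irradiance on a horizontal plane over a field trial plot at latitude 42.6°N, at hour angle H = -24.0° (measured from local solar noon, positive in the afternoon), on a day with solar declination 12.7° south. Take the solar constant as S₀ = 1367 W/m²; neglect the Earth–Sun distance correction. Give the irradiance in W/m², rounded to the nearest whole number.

cos θ_z = sin(42.6°) sin(-12.7°) + cos(42.6°) cos(-12.7°) cos(-24.00°) = -0.1488 + 0.6560 = 0.5072.
Top-of-atmosphere irradiance = S₀ cos θ_z = 1367 × 0.5072 = 693.34 W/m².

693 W/m²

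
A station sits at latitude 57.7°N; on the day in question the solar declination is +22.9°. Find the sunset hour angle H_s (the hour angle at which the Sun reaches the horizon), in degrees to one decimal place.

131.9°

The sunset hour angle satisfies cos H_s = −tan φ tan δ = -0.6682, giving H_s = 131.93°.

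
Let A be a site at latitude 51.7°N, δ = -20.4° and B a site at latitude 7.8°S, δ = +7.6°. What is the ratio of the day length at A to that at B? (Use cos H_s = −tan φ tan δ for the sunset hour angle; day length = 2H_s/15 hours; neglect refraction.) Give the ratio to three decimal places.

0.696

A: H_s = arccos(−tan 51.7° · tan -20.4°) = 61.91°, so 2H_s/15 = 8.2547 h.
B: H_s = arccos(−tan -7.8° · tan 7.6°) = 88.95°, so 2H_s/15 = 11.8600 h.
Ratio A/B = 8.2547 / 11.8600 = 0.6960.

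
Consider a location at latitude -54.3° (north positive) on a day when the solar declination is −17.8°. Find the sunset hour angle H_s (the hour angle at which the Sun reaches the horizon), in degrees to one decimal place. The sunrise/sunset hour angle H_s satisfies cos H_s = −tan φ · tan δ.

116.5°

The sunset hour angle satisfies cos H_s = −tan φ tan δ = -0.4468, giving H_s = 116.54°.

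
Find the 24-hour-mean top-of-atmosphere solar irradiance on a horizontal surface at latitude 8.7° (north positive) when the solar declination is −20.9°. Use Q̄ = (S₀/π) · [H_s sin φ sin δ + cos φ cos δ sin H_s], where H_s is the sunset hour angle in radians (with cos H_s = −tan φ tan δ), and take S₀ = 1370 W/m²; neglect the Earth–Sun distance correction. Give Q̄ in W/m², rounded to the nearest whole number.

366 W/m²

cos H_s = −tan(8.7°) · tan(-20.9°) = 0.0584, so H_s = arccos(0.0584) = 86.65°. In radians, H_s = 1.5123.
H_s sin φ sin δ = 1.5123 × 0.1513 × -0.3567 = -0.0816.
cos φ cos δ sin H_s = 0.9885 × 0.9342 × 0.9983 = 0.9219.
Q̄ = (1370/π) × (-0.0816 + 0.9219) = 436.08 × 0.8403 = 366.44 W/m².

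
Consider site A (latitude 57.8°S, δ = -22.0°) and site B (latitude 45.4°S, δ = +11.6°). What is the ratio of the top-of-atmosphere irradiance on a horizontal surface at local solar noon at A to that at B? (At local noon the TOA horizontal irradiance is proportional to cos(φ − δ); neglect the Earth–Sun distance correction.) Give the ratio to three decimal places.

1.489

A: cos θ_z = cos(-57.8° − (-22.0°)) = 0.8111.
B: cos θ_z = cos(-45.4° − (11.6°)) = 0.5446.
Ratio A/B = 0.8111 / 0.5446 = 1.4893.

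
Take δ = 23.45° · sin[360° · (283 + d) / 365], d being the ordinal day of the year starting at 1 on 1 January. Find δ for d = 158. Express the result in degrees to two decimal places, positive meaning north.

360 × (283 + 158) / 365 = 434.959°; sin(434.959°) = 0.9657.
δ = 23.45 × 0.9657 = 22.646° ≈ +22.65°.

+22.65°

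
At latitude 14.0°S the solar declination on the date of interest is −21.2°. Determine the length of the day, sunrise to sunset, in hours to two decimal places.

12.74 hours

cos H_s = −tan(-14.0°) · tan(-21.2°) = -0.0967, so H_s = arccos(-0.0967) = 95.55°.
Day length = 2 H_s / 15° h⁻¹ = 191.10° / 15 = 12.740 h.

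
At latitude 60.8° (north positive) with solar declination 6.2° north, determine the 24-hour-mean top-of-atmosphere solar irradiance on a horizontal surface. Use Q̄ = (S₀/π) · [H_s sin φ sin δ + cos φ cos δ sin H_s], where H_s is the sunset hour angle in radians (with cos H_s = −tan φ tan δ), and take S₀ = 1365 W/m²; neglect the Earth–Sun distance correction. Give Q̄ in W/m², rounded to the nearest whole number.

279 W/m²

The sunset hour angle satisfies cos H_s = −tan φ tan δ = -0.1944, giving H_s = 101.21°. In radians, H_s = 1.7664.
H_s sin φ sin δ = 1.7664 × 0.8729 × 0.1080 = 0.1665.
cos φ cos δ sin H_s = 0.4879 × 0.9942 × 0.9809 = 0.4758.
Q̄ = (1365/π) × (0.1665 + 0.4758) = 434.49 × 0.6423 = 279.07 W/m².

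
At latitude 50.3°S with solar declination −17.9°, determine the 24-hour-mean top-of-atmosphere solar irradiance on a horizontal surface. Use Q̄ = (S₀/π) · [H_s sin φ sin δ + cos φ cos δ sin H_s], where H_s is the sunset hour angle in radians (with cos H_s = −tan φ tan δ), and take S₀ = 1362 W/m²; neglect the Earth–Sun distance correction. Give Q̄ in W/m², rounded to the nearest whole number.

445 W/m²

cos H_s = −tan(-50.3°) · tan(-17.9°) = -0.3890, so H_s = arccos(-0.3890) = 112.89°. In radians, H_s = 1.9703.
H_s sin φ sin δ = 1.9703 × -0.7694 × -0.3074 = 0.4660.
cos φ cos δ sin H_s = 0.6388 × 0.9516 × 0.9213 = 0.5600.
Q̄ = (1362/π) × (0.4660 + 0.5600) = 433.54 × 1.0260 = 444.81 W/m².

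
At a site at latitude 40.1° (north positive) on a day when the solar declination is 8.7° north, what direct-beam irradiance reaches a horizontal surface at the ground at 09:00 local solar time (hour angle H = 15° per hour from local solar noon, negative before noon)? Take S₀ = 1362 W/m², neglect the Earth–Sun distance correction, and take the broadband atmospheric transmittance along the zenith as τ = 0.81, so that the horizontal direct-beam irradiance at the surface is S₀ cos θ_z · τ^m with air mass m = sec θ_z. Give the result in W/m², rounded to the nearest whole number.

617 W/m²

Hour angle H = 15° × (9 − 12) = -45.00°.
cos θ_z = sin(40.1°) sin(8.7°) + cos(40.1°) cos(8.7°) cos(-45.00°) = 0.0974 + 0.5347 = 0.6321.
Air mass m = 1/cos θ_z = 1/0.6321 = 1.582; τ^m = 0.81^1.582 = 0.7165.
Surface direct beam = 1362 × 0.6321 × 0.7165 = 616.85 W/m².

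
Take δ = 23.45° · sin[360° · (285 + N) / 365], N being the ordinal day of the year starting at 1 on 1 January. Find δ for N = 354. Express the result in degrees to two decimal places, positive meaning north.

360 × (285 + 354) / 365 = 630.247°; sin(630.247°) = -1.0000.
δ = 23.45 × -1.0000 = -23.450° ≈ -23.45°.

-23.45°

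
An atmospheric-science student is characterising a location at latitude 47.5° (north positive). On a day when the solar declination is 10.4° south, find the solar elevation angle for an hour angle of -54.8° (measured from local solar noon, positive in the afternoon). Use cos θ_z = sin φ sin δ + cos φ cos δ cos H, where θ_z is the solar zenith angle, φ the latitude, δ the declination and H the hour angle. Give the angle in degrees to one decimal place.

With φ = 47.5°, δ = -10.4°, H = -54.80°: sin φ sin δ = -0.1331, cos φ cos δ cos H = 0.3830, so cos θ_z = 0.2499.
θ_z = arccos(0.2499) = 75.53°, so the elevation is 90° − 75.53° = 14.47°.

14.5°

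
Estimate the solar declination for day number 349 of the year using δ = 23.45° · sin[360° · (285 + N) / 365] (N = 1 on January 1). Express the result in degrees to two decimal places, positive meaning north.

-23.37°

360 × (285 + 349) / 365 = 625.315°; sin(625.315°) = -0.9967.
δ = 23.45 × -0.9967 = -23.373° ≈ -23.37°.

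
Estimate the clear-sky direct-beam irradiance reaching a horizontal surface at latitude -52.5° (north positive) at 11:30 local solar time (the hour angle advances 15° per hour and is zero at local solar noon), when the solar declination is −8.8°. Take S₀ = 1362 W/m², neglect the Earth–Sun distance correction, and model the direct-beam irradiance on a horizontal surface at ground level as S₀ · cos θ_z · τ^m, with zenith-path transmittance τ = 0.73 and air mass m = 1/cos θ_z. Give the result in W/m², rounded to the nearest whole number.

Hour angle H = 15° × (11.5 − 12) = -7.50°.
cos θ_z = sin φ sin δ + cos φ cos δ cos H = (-0.7934)(-0.1530) + (0.6088)(0.9882)(0.9914) = 0.7178.
Air mass m = 1/cos θ_z = 1/0.7178 = 1.393; τ^m = 0.73^1.393 = 0.6451.
Surface direct beam = 1362 × 0.7178 × 0.6451 = 630.68 W/m².

631 W/m²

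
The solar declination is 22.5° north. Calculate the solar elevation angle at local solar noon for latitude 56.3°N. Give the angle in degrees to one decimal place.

At local solar noon the hour angle is zero, so the elevation is 90° − |φ − δ| = 90° − |56.3° − (22.5°)| = 90° − 33.8° = 56.2°.

56.2°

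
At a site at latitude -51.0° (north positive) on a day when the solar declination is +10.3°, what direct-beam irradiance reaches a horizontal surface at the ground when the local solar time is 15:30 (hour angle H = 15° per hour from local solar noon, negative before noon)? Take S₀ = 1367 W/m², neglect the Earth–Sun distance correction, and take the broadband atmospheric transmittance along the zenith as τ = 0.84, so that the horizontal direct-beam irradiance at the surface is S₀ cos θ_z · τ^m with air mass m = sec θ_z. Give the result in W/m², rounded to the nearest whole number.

156 W/m²

Hour angle H = 15° × (15.5 − 12) = 52.50°.
With φ = -51.0°, δ = 10.3°, H = 52.50°: sin φ sin δ = -0.1390, cos φ cos δ cos H = 0.3769, so cos θ_z = 0.2379.
Air mass m = 1/cos θ_z = 1/0.2379 = 4.203; τ^m = 0.84^4.203 = 0.4806.
Surface direct beam = 1367 × 0.2379 × 0.4806 = 156.30 W/m².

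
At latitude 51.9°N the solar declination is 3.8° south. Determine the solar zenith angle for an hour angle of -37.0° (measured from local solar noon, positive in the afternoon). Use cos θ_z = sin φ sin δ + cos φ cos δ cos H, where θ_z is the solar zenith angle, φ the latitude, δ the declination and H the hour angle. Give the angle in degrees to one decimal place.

63.9°

cos θ_z = sin φ sin δ + cos φ cos δ cos H = (0.7869)(-0.0663) + (0.6170)(0.9978)(0.7986) = 0.4395.
θ_z = arccos(0.4395) = 63.93°.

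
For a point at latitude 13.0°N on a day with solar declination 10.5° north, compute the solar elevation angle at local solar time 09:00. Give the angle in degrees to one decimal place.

Hour angle H = 15° × (9 − 12) = -45.00°.
cos θ_z = sin(13.0°) sin(10.5°) + cos(13.0°) cos(10.5°) cos(-45.00°) = 0.0410 + 0.6774 = 0.7184.
θ_z = arccos(0.7184) = 44.08°, so the elevation is 90° − 44.08° = 45.92°.

45.9°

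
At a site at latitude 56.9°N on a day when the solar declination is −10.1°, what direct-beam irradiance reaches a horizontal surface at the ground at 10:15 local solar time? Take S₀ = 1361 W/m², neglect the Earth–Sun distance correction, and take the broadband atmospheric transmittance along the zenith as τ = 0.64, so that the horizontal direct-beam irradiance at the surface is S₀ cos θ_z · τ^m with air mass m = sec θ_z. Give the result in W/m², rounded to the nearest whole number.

Hour angle H = 15° × (10.25 − 12) = -26.25°.
cos θ_z = sin(56.9°) sin(-10.1°) + cos(56.9°) cos(-10.1°) cos(-26.25°) = -0.1469 + 0.4822 = 0.3353.
Air mass m = 1/cos θ_z = 1/0.3353 = 2.982; τ^m = 0.64^2.982 = 0.2643.
Surface direct beam = 1361 × 0.3353 × 0.2643 = 120.61 W/m².

121 W/m²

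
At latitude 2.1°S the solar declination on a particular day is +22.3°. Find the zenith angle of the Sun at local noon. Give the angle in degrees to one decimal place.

24.4°

At local solar noon the hour angle is zero, so the zenith angle is |φ − δ| = |-2.1° − (22.3°)| = 24.4°.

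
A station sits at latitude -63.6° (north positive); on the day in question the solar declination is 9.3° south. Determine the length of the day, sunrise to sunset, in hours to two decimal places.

The sunset hour angle satisfies cos H_s = −tan φ tan δ = -0.3299, giving H_s = 109.26°.
Day length = 2 H_s / 15° h⁻¹ = 218.52° / 15 = 14.568 h.

14.57 hours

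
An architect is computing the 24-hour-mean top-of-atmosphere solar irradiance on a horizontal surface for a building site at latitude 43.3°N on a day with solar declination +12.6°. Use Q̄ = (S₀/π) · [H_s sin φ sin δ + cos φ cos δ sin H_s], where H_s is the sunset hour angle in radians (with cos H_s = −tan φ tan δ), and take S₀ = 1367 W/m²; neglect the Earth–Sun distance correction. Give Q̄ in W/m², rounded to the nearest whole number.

cos H_s = −tan(43.3°) · tan(12.6°) = -0.2106, so H_s = arccos(-0.2106) = 102.16°. In radians, H_s = 1.7830.
H_s sin φ sin δ = 1.7830 × 0.6858 × 0.2181 = 0.2667.
cos φ cos δ sin H_s = 0.7278 × 0.9759 × 0.9776 = 0.6944.
Q̄ = (1367/π) × (0.2667 + 0.6944) = 435.13 × 0.9611 = 418.20 W/m².

418 W/m²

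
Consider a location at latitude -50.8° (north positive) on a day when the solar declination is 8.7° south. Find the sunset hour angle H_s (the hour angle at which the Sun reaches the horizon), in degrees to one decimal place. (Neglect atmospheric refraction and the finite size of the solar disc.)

The sunset hour angle satisfies cos H_s = −tan φ tan δ = -0.1876, giving H_s = 100.81°.

100.8°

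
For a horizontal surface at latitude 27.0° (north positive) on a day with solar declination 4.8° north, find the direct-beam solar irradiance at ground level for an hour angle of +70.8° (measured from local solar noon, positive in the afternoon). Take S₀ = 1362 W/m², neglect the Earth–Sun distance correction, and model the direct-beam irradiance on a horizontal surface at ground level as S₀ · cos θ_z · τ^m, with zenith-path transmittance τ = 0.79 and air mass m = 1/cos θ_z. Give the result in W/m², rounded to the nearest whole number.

220 W/m²

cos θ_z = sin φ sin δ + cos φ cos δ cos H = (0.4540)(0.0837) + (0.8910)(0.9965)(0.3289) = 0.3300.
Air mass m = 1/cos θ_z = 1/0.3300 = 3.030; τ^m = 0.79^3.030 = 0.4896.
Surface direct beam = 1362 × 0.3300 × 0.4896 = 220.06 W/m².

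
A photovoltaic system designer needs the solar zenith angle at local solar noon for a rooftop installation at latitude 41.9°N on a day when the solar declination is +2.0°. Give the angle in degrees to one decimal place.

At local solar noon the hour angle is zero, so the zenith angle is |φ − δ| = |41.9° − (2.0°)| = 39.9°.

39.9°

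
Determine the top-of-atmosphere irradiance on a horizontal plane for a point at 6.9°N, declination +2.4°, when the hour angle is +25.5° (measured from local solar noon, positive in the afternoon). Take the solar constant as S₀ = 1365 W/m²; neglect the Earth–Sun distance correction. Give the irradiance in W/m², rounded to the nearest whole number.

1229 W/m²

With φ = 6.9°, δ = 2.4°, H = 25.50°: sin φ sin δ = 0.0050, cos φ cos δ cos H = 0.8953, so cos θ_z = 0.9003.
Top-of-atmosphere irradiance = S₀ cos θ_z = 1365 × 0.9003 = 1228.91 W/m².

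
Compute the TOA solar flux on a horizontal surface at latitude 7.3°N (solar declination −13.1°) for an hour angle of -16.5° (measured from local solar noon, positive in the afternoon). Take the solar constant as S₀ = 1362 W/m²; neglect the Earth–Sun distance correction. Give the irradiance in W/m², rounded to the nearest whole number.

With φ = 7.3°, δ = -13.1°, H = -16.50°: sin φ sin δ = -0.0288, cos φ cos δ cos H = 0.9263, so cos θ_z = 0.8975.
Top-of-atmosphere irradiance = S₀ cos θ_z = 1362 × 0.8975 = 1222.39 W/m².

1222 W/m²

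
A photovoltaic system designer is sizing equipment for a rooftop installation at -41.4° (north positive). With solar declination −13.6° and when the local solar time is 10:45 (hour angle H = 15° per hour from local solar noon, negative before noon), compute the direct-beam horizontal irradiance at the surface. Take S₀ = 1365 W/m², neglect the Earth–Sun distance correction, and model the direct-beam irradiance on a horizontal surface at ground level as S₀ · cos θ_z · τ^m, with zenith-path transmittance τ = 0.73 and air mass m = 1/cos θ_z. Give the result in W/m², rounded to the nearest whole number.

796 W/m²

Hour angle H = 15° × (10.75 − 12) = -18.75°.
cos θ_z = sin(-41.4°) sin(-13.6°) + cos(-41.4°) cos(-13.6°) cos(-18.75°) = 0.1555 + 0.6904 = 0.8459.
Air mass m = 1/cos θ_z = 1/0.8459 = 1.182; τ^m = 0.73^1.182 = 0.6894.
Surface direct beam = 1365 × 0.8459 × 0.6894 = 796.02 W/m².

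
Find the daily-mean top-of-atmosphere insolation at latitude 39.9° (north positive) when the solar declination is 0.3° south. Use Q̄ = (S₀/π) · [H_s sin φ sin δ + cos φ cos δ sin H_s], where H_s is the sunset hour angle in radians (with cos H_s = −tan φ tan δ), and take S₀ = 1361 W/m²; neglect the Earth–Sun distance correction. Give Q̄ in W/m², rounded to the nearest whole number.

−tan φ tan δ = −(0.8361)(-0.0052) = 0.0043; H_s = arccos(0.0043) = 89.75°. In radians, H_s = 1.5664.
H_s sin φ sin δ = 1.5664 × 0.6414 × -0.0052 = -0.0052.
cos φ cos δ sin H_s = 0.7672 × 1.0000 × 1.0000 = 0.7672.
Q̄ = (1361/π) × (-0.0052 + 0.7672) = 433.22 × 0.7620 = 330.11 W/m².

330 W/m²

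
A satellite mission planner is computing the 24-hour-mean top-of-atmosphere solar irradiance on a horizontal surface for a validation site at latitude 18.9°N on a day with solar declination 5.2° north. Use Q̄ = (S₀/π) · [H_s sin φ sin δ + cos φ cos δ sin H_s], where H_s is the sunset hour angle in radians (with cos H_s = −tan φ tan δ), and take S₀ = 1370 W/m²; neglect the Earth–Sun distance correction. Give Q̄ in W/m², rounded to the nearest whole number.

−tan φ tan δ = −(0.3424)(0.0910) = -0.0312; H_s = arccos(-0.0312) = 91.79°. In radians, H_s = 1.6020.
H_s sin φ sin δ = 1.6020 × 0.3239 × 0.0906 = 0.0470.
cos φ cos δ sin H_s = 0.9461 × 0.9959 × 0.9995 = 0.9417.
Q̄ = (1370/π) × (0.0470 + 0.9417) = 436.08 × 0.9887 = 431.15 W/m².

431 W/m²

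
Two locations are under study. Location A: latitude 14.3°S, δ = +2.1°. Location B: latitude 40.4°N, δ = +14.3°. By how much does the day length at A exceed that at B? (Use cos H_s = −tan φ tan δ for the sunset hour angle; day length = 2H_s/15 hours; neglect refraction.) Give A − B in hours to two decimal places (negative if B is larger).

A: H_s = arccos(−tan -14.3° · tan 2.1°) = 89.46°, so 2H_s/15 = 11.9280 h.
B: H_s = arccos(−tan 40.4° · tan 14.3°) = 102.53°, so 2H_s/15 = 13.6707 h.
A − B = 11.9280 − 13.6707 = -1.7427 h.

-1.74 h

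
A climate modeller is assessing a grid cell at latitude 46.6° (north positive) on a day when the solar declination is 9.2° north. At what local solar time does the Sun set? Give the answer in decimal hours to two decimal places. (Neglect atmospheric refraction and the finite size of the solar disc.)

The sunset hour angle satisfies cos H_s = −tan φ tan δ = -0.1713, giving H_s = 99.86°.
Sunset is at 12 + H_s/15 = 12 + 6.657 = 18.657 h local solar time.

18.66 h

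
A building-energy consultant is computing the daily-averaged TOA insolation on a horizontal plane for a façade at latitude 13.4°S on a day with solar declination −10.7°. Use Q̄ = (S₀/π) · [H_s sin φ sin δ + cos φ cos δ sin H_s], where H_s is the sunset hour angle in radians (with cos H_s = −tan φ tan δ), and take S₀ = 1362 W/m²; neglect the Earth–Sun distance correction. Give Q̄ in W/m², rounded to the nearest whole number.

444 W/m²

−tan φ tan δ = −(-0.2382)(-0.1890) = -0.0450; H_s = arccos(-0.0450) = 92.58°. In radians, H_s = 1.6158.
H_s sin φ sin δ = 1.6158 × -0.2317 × -0.1857 = 0.0695.
cos φ cos δ sin H_s = 0.9728 × 0.9826 × 0.9990 = 0.9549.
Q̄ = (1362/π) × (0.0695 + 0.9549) = 433.54 × 1.0244 = 444.12 W/m².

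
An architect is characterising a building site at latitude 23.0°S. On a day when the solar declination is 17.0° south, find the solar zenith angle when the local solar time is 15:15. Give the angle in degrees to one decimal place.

Hour angle H = 15° × (15.25 − 12) = 48.75°.
cos θ_z = sin φ sin δ + cos φ cos δ cos H = (-0.3907)(-0.2924) + (0.9205)(0.9563)(0.6593) = 0.6946.
θ_z = arccos(0.6946) = 46.00°.

46.0°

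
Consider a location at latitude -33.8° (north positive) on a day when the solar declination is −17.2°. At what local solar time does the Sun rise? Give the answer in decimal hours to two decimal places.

The sunset hour angle satisfies cos H_s = −tan φ tan δ = -0.2072, giving H_s = 101.96°.
Sunrise is at 12 − H_s/15 = 12 − 6.797 = 5.203 h local solar time.

5.20 h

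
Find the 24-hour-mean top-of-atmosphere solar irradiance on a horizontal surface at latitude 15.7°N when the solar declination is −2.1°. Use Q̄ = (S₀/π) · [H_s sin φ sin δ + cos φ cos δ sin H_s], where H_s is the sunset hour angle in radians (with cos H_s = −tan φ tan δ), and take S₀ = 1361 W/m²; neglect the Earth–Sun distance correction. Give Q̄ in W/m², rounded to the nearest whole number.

410 W/m²

−tan φ tan δ = −(0.2811)(-0.0367) = 0.0103; H_s = arccos(0.0103) = 89.41°. In radians, H_s = 1.5605.
H_s sin φ sin δ = 1.5605 × 0.2706 × -0.0366 = -0.0155.
cos φ cos δ sin H_s = 0.9627 × 0.9993 × 0.9999 = 0.9619.
Q̄ = (1361/π) × (-0.0155 + 0.9619) = 433.22 × 0.9464 = 410.00 W/m².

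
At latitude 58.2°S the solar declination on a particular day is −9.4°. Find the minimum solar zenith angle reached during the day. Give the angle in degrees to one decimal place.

48.8°

At local solar noon the hour angle is zero, so the zenith angle is |φ − δ| = |-58.2° − (-9.4°)| = 48.8°.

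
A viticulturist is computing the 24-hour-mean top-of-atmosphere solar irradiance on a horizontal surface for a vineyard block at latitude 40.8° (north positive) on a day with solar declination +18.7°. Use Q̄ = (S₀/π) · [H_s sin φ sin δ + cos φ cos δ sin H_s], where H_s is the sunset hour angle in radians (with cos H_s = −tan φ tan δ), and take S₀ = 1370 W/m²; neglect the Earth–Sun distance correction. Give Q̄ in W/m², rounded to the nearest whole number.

cos H_s = −tan(40.8°) · tan(18.7°) = -0.2922, so H_s = arccos(-0.2922) = 106.99°. In radians, H_s = 1.8673.
H_s sin φ sin δ = 1.8673 × 0.6534 × 0.3206 = 0.3912.
cos φ cos δ sin H_s = 0.7570 × 0.9472 × 0.9564 = 0.6858.
Q̄ = (1370/π) × (0.3912 + 0.6858) = 436.08 × 1.0770 = 469.66 W/m².

470 W/m²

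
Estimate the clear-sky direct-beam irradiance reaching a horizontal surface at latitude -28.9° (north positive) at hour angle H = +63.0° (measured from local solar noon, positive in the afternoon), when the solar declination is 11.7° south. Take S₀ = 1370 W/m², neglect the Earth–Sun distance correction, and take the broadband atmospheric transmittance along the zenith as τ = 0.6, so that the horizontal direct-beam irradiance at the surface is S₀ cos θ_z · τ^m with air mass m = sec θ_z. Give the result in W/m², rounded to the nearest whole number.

With φ = -28.9°, δ = -11.7°, H = 63.00°: sin φ sin δ = 0.0980, cos φ cos δ cos H = 0.3892, so cos θ_z = 0.4872.
Air mass m = 1/cos θ_z = 1/0.4872 = 2.053; τ^m = 0.6^2.053 = 0.3504.
Surface direct beam = 1370 × 0.4872 × 0.3504 = 233.88 W/m².

234 W/m²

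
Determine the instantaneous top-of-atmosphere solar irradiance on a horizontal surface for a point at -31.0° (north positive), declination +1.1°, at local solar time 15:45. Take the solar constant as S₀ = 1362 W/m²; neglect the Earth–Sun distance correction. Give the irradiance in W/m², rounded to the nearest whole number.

635 W/m²

Hour angle H = 15° × (15.75 − 12) = 56.25°.
With φ = -31.0°, δ = 1.1°, H = 56.25°: sin φ sin δ = -0.0099, cos φ cos δ cos H = 0.4761, so cos θ_z = 0.4662.
Top-of-atmosphere irradiance = S₀ cos θ_z = 1362 × 0.4662 = 634.96 W/m².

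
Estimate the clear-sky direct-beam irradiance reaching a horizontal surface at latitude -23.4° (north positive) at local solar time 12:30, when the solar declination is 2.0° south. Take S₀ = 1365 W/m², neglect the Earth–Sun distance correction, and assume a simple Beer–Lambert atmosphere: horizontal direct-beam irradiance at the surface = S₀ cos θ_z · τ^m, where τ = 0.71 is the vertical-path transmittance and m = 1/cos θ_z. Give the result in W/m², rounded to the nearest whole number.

Hour angle H = 15° × (12.5 − 12) = 7.50°.
cos θ_z = sin φ sin δ + cos φ cos δ cos H = (-0.3971)(-0.0349) + (0.9178)(0.9994)(0.9914) = 0.9232.
Air mass m = 1/cos θ_z = 1/0.9232 = 1.083; τ^m = 0.71^1.083 = 0.6901.
Surface direct beam = 1365 × 0.9232 × 0.6901 = 869.64 W/m².

870 W/m²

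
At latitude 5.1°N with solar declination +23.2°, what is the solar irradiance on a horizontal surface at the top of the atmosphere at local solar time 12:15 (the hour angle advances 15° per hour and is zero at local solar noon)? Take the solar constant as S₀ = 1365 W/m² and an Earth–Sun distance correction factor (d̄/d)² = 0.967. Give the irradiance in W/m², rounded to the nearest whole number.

1252 W/m²

Hour angle H = 15° × (12.25 − 12) = 3.75°.
With φ = 5.1°, δ = 23.2°, H = 3.75°: sin φ sin δ = 0.0350, cos φ cos δ cos H = 0.9135, so cos θ_z = 0.9485.
Top-of-atmosphere irradiance = S₀ (d̄/d)² cos θ_z = 1365 × 0.967 × 0.9485 = 1251.98 W/m².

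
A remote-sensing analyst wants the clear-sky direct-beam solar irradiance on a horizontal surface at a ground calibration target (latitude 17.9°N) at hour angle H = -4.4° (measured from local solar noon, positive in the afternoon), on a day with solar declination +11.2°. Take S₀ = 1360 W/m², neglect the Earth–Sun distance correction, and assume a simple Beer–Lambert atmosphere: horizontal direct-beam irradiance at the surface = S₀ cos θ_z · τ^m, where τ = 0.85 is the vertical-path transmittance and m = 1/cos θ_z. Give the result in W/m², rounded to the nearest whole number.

cos θ_z = sin φ sin δ + cos φ cos δ cos H = (0.3074)(0.1942) + (0.9516)(0.9810)(0.9971) = 0.9905.
Air mass m = 1/cos θ_z = 1/0.9905 = 1.010; τ^m = 0.85^1.010 = 0.8486.
Surface direct beam = 1360 × 0.9905 × 0.8486 = 1143.13 W/m².

1143 W/m²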